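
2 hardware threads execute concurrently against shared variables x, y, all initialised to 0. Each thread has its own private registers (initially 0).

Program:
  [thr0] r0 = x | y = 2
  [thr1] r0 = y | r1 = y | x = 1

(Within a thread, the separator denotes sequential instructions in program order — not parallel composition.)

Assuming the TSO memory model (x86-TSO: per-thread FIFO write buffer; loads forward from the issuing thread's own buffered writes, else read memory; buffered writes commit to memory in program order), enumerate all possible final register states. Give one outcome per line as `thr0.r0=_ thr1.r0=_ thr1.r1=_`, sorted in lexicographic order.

outcome vector order: (thr0.r0,thr1.r0,thr1.r1)
|TSO outcomes| = 4

thr0.r0=0 thr1.r0=0 thr1.r1=0
thr0.r0=0 thr1.r0=0 thr1.r1=2
thr0.r0=0 thr1.r0=2 thr1.r1=2
thr0.r0=1 thr1.r0=0 thr1.r1=0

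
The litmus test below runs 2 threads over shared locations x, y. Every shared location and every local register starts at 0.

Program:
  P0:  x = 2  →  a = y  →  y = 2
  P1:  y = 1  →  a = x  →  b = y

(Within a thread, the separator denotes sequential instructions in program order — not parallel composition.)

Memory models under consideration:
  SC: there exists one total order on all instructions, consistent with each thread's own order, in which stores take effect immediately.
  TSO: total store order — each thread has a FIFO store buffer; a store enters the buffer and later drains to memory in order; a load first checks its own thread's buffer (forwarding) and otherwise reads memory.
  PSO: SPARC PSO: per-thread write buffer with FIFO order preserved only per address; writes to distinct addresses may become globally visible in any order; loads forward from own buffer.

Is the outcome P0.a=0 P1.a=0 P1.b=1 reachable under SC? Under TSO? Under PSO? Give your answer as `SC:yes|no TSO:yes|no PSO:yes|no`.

SC:no TSO:yes PSO:yes

outcome vector order: (P0.a,P1.a,P1.b)
under SC → <0 2 1> <0 2 2> <1 0 1> <1 0 2> <1 2 1> <1 2 2>
under TSO → <0 0 1> <0 0 2> <0 2 1> <0 2 2> <1 0 1> <1 0 2> <1 2 1> <1 2 2>
under PSO → <0 0 1> <0 0 2> <0 2 1> <0 2 2> <1 0 1> <1 0 2> <1 2 1> <1 2 2>
target <0 0 1> ∈ {TSO,PSO}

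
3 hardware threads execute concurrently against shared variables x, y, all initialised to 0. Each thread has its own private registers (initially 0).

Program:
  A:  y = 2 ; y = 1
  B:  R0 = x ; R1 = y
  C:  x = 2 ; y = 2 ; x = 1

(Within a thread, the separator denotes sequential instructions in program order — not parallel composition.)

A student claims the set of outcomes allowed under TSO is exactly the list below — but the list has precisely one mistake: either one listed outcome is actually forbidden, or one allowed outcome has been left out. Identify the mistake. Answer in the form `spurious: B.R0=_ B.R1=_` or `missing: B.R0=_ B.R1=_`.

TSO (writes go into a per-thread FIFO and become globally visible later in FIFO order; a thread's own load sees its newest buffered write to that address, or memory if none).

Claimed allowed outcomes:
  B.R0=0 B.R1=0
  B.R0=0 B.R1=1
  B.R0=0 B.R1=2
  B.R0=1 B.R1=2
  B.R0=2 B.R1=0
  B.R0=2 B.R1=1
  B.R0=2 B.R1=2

outcome vector order: (B.R0,B.R1)
TSO: 8 outcomes — {(0,0), (0,1), (0,2), (1,1), (1,2), (2,0), (2,1), (2,2)}
TSO∖claimed = {(1,1)}

missing: B.R0=1 B.R1=1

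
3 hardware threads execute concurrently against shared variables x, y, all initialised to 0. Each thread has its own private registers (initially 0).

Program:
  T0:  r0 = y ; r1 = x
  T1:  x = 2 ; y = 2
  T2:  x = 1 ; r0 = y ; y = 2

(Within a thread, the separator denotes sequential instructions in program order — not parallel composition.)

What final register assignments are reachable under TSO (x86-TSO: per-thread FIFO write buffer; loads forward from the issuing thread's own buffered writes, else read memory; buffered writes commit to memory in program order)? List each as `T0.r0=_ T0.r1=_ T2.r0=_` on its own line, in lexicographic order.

T0.r0=0 T0.r1=0 T2.r0=0
T0.r0=0 T0.r1=0 T2.r0=2
T0.r0=0 T0.r1=1 T2.r0=0
T0.r0=0 T0.r1=1 T2.r0=2
T0.r0=0 T0.r1=2 T2.r0=0
T0.r0=0 T0.r1=2 T2.r0=2
T0.r0=2 T0.r1=1 T2.r0=0
T0.r0=2 T0.r1=1 T2.r0=2
T0.r0=2 T0.r1=2 T2.r0=0
T0.r0=2 T0.r1=2 T2.r0=2

outcome vector order: (T0.r0,T0.r1,T2.r0)
|TSO outcomes| = 10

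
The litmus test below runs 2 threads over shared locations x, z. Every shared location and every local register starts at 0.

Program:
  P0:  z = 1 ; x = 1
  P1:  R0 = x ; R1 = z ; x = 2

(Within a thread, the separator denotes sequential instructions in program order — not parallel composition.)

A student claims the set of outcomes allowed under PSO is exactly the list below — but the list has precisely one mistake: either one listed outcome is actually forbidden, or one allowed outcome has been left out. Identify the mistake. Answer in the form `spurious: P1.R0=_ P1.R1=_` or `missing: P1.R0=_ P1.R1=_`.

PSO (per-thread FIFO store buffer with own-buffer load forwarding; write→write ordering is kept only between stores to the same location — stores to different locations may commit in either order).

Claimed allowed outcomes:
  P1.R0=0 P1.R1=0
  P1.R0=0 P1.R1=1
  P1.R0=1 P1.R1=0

outcome vector order: (P1.R0,P1.R1)
under PSO → (0,0); (0,1); (1,0); (1,1)
PSO∖claimed = {(1,1)}

missing: P1.R0=1 P1.R1=1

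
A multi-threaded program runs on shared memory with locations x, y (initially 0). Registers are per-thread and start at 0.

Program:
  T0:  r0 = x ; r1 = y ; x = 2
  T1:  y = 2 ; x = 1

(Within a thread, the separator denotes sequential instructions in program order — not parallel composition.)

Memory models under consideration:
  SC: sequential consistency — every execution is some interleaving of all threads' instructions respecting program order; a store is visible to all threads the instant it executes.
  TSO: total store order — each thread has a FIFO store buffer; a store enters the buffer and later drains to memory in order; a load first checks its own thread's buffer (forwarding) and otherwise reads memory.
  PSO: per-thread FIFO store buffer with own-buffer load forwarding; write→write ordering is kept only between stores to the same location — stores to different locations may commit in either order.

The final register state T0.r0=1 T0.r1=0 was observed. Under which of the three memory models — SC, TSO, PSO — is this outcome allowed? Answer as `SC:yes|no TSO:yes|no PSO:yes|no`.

SC:no TSO:no PSO:yes

outcome vector order: (T0.r0,T0.r1)
SC (3): 0/0 0/2 1/2
TSO (3): 0/0 0/2 1/2
PSO (4): 0/0 0/2 1/0 1/2
target 1/0 ∈ {PSO}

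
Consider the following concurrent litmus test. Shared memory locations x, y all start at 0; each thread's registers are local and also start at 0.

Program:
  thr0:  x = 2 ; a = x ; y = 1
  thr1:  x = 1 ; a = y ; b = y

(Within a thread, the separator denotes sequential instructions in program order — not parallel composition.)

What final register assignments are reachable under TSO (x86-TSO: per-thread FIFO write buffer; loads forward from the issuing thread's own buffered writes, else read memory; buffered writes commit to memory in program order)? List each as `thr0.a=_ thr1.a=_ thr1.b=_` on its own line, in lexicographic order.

thr0.a=1 thr1.a=0 thr1.b=0
thr0.a=1 thr1.a=0 thr1.b=1
thr0.a=1 thr1.a=1 thr1.b=1
thr0.a=2 thr1.a=0 thr1.b=0
thr0.a=2 thr1.a=0 thr1.b=1
thr0.a=2 thr1.a=1 thr1.b=1

outcome vector order: (thr0.a,thr1.a,thr1.b)
|TSO outcomes| = 6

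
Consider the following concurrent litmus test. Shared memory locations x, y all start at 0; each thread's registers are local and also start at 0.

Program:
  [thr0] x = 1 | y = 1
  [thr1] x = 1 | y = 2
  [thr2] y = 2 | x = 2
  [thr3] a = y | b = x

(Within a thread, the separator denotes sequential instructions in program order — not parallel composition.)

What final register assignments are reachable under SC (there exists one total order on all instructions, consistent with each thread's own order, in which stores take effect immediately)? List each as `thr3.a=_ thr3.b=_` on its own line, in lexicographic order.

thr3.a=0 thr3.b=0
thr3.a=0 thr3.b=1
thr3.a=0 thr3.b=2
thr3.a=1 thr3.b=1
thr3.a=1 thr3.b=2
thr3.a=2 thr3.b=0
thr3.a=2 thr3.b=1
thr3.a=2 thr3.b=2

outcome vector order: (thr3.a,thr3.b)
|SC outcomes| = 8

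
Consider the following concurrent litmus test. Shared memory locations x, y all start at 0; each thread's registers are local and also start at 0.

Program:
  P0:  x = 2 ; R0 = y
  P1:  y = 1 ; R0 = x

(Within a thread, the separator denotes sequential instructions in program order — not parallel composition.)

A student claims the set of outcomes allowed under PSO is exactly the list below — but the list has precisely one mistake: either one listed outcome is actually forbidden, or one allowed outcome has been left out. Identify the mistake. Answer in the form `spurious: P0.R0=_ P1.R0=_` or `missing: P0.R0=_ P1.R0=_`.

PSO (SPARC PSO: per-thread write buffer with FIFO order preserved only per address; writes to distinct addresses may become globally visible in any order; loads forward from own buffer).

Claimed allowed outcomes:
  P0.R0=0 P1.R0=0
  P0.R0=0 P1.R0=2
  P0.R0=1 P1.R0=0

missing: P0.R0=1 P1.R0=2

outcome vector order: (P0.R0,P1.R0)
under PSO → (0,0), (0,2), (1,0), (1,2)
PSO∖claimed = {(1,2)}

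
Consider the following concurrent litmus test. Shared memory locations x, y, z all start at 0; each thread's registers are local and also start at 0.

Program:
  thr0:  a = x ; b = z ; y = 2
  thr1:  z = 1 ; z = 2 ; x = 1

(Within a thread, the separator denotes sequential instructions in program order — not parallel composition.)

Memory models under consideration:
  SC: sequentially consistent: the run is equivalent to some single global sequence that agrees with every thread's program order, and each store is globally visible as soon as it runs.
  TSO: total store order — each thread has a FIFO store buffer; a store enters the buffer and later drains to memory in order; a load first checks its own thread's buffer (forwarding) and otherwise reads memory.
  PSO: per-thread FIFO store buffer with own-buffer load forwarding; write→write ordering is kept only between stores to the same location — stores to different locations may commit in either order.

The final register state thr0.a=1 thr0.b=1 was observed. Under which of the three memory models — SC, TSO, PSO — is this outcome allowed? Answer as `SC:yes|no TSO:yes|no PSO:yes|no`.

outcome vector order: (thr0.a,thr0.b)
[SC] allowed = {<0 0> <0 1> <0 2> <1 2>}
[TSO] allowed = {<0 0> <0 1> <0 2> <1 2>}
[PSO] allowed = {<0 0> <0 1> <0 2> <1 0> <1 1> <1 2>}
target <1 1> ∈ {PSO}

SC:no TSO:no PSO:yes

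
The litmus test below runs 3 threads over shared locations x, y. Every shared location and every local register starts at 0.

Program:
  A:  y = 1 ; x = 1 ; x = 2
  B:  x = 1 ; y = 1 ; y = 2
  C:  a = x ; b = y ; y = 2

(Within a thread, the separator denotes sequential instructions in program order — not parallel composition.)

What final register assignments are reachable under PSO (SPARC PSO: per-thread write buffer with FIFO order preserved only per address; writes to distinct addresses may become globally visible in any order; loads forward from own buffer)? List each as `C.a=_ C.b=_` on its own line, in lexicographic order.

outcome vector order: (C.a,C.b)
|PSO outcomes| = 9

C.a=0 C.b=0
C.a=0 C.b=1
C.a=0 C.b=2
C.a=1 C.b=0
C.a=1 C.b=1
C.a=1 C.b=2
C.a=2 C.b=0
C.a=2 C.b=1
C.a=2 C.b=2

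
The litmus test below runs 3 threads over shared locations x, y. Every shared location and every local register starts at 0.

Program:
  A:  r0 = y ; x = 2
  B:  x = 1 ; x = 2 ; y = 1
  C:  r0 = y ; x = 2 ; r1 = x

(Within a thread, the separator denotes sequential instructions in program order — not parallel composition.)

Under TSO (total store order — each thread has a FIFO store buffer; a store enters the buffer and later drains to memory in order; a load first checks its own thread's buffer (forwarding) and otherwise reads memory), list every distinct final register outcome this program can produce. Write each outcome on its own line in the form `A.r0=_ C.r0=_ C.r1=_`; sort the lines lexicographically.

outcome vector order: (A.r0,C.r0,C.r1)
|TSO outcomes| = 6

A.r0=0 C.r0=0 C.r1=1
A.r0=0 C.r0=0 C.r1=2
A.r0=0 C.r0=1 C.r1=2
A.r0=1 C.r0=0 C.r1=1
A.r0=1 C.r0=0 C.r1=2
A.r0=1 C.r0=1 C.r1=2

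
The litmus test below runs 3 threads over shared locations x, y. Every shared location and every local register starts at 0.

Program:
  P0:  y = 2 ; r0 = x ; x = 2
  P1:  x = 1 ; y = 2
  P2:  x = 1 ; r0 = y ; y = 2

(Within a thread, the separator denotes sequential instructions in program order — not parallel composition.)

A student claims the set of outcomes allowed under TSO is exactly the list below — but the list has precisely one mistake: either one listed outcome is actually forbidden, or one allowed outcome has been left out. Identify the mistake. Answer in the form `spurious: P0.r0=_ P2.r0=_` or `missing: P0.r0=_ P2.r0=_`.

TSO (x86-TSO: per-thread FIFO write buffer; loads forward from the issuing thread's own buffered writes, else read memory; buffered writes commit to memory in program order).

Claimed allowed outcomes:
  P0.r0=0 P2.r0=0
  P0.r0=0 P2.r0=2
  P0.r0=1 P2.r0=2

missing: P0.r0=1 P2.r0=0

outcome vector order: (P0.r0,P2.r0)
under TSO → 0/0; 0/2; 1/0; 1/2
TSO∖claimed = {1/0}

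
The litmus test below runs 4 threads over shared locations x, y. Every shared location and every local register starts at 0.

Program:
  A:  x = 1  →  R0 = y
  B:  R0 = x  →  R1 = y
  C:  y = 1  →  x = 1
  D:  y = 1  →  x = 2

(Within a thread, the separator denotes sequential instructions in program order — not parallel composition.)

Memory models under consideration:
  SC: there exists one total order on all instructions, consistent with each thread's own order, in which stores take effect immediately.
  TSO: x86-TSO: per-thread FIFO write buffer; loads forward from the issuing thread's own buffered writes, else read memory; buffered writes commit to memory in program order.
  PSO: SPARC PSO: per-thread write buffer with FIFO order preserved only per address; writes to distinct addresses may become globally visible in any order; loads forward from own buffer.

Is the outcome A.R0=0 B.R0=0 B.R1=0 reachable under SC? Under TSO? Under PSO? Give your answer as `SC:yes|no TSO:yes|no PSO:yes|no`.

SC:yes TSO:yes PSO:yes

outcome vector order: (A.R0,B.R0,B.R1)
SC: 10 outcomes — {<0 0 0> <0 0 1> <0 1 0> <0 1 1> <0 2 1> <1 0 0> <1 0 1> <1 1 0> <1 1 1> <1 2 1>}
TSO: 10 outcomes — {<0 0 0> <0 0 1> <0 1 0> <0 1 1> <0 2 1> <1 0 0> <1 0 1> <1 1 0> <1 1 1> <1 2 1>}
PSO: 12 outcomes — {<0 0 0> <0 0 1> <0 1 0> <0 1 1> <0 2 0> <0 2 1> <1 0 0> <1 0 1> <1 1 0> <1 1 1> <1 2 0> <1 2 1>}
target <0 0 0> ∈ {SC,TSO,PSO}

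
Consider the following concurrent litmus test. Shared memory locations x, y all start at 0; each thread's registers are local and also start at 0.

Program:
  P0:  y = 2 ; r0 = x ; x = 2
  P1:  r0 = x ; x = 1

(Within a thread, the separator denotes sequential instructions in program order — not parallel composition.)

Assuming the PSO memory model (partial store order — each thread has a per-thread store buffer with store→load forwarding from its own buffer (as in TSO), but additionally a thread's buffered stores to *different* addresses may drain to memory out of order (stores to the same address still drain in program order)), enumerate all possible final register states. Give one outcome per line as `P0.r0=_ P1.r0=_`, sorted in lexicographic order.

outcome vector order: (P0.r0,P1.r0)
|PSO outcomes| = 3

P0.r0=0 P1.r0=0
P0.r0=0 P1.r0=2
P0.r0=1 P1.r0=0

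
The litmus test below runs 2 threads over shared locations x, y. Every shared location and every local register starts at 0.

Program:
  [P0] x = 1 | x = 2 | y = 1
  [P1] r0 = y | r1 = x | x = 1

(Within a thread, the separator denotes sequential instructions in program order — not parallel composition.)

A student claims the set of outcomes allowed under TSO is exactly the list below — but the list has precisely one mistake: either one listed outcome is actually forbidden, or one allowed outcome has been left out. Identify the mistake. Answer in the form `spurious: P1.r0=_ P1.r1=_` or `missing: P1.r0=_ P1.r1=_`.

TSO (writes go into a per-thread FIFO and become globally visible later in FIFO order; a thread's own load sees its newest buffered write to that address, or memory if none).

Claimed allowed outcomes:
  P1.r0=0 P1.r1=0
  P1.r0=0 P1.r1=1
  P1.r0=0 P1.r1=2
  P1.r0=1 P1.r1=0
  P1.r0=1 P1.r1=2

spurious: P1.r0=1 P1.r1=0

outcome vector order: (P1.r0,P1.r1)
[TSO] allowed = {0/0; 0/1; 0/2; 1/2}
claimed∖TSO = {1/0}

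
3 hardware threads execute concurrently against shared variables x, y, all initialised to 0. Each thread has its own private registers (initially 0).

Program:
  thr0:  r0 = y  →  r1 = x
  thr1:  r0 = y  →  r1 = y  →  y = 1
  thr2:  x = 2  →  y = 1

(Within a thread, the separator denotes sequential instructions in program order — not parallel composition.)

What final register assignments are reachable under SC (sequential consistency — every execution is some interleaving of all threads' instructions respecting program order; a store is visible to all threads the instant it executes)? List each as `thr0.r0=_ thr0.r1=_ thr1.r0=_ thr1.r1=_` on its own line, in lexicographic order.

thr0.r0=0 thr0.r1=0 thr1.r0=0 thr1.r1=0
thr0.r0=0 thr0.r1=0 thr1.r0=0 thr1.r1=1
thr0.r0=0 thr0.r1=0 thr1.r0=1 thr1.r1=1
thr0.r0=0 thr0.r1=2 thr1.r0=0 thr1.r1=0
thr0.r0=0 thr0.r1=2 thr1.r0=0 thr1.r1=1
thr0.r0=0 thr0.r1=2 thr1.r0=1 thr1.r1=1
thr0.r0=1 thr0.r1=0 thr1.r0=0 thr1.r1=0
thr0.r0=1 thr0.r1=2 thr1.r0=0 thr1.r1=0
thr0.r0=1 thr0.r1=2 thr1.r0=0 thr1.r1=1
thr0.r0=1 thr0.r1=2 thr1.r0=1 thr1.r1=1

outcome vector order: (thr0.r0,thr0.r1,thr1.r0,thr1.r1)
|SC outcomes| = 10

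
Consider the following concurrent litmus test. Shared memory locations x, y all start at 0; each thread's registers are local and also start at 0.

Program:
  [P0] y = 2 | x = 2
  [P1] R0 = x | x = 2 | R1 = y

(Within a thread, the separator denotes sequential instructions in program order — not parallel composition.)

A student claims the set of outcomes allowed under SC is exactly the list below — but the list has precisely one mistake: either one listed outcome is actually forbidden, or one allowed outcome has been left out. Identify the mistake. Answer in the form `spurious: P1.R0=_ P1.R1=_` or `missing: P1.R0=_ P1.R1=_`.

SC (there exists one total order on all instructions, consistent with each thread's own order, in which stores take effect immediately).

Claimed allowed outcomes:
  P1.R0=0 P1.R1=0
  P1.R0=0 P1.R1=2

missing: P1.R0=2 P1.R1=2

outcome vector order: (P1.R0,P1.R1)
SC (3): 00 02 22
SC∖claimed = {22}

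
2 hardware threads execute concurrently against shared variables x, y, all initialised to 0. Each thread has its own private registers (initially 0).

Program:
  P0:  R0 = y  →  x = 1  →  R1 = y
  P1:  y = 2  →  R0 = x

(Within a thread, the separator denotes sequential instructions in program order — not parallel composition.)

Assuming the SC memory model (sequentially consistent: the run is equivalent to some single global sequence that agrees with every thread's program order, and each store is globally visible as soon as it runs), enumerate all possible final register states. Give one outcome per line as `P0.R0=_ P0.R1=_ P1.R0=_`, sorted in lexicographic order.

P0.R0=0 P0.R1=0 P1.R0=1
P0.R0=0 P0.R1=2 P1.R0=0
P0.R0=0 P0.R1=2 P1.R0=1
P0.R0=2 P0.R1=2 P1.R0=0
P0.R0=2 P0.R1=2 P1.R0=1

outcome vector order: (P0.R0,P0.R1,P1.R0)
|SC outcomes| = 5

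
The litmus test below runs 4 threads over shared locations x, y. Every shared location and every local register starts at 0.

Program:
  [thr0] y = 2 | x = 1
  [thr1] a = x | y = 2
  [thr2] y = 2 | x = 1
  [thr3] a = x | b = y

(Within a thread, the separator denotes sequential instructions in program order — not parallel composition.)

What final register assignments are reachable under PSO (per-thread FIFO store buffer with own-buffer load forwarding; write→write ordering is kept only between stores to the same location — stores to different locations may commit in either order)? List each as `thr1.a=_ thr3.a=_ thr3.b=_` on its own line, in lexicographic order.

thr1.a=0 thr3.a=0 thr3.b=0
thr1.a=0 thr3.a=0 thr3.b=2
thr1.a=0 thr3.a=1 thr3.b=0
thr1.a=0 thr3.a=1 thr3.b=2
thr1.a=1 thr3.a=0 thr3.b=0
thr1.a=1 thr3.a=0 thr3.b=2
thr1.a=1 thr3.a=1 thr3.b=0
thr1.a=1 thr3.a=1 thr3.b=2

outcome vector order: (thr1.a,thr3.a,thr3.b)
|PSO outcomes| = 8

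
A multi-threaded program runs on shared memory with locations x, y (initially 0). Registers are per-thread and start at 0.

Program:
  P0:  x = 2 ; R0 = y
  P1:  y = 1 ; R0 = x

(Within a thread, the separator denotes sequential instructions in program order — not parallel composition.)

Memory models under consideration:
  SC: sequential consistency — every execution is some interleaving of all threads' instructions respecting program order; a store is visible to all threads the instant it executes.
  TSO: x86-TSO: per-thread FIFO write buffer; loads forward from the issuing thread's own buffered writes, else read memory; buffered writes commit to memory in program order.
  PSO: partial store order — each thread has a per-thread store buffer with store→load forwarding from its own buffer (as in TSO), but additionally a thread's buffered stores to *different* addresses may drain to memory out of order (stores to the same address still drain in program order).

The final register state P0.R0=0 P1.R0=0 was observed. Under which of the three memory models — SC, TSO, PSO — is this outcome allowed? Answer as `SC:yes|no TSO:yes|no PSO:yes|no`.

SC:no TSO:yes PSO:yes

outcome vector order: (P0.R0,P1.R0)
under SC → <0 2>; <1 0>; <1 2>
under TSO → <0 0>; <0 2>; <1 0>; <1 2>
under PSO → <0 0>; <0 2>; <1 0>; <1 2>
target <0 0> ∈ {TSO,PSO}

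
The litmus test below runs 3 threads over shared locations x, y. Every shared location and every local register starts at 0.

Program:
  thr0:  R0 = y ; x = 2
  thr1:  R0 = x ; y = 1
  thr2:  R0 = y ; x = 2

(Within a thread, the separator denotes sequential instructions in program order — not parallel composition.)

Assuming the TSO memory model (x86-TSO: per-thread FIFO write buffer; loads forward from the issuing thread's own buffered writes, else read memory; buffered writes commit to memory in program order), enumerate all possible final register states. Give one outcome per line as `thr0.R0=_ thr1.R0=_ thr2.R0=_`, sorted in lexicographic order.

outcome vector order: (thr0.R0,thr1.R0,thr2.R0)
|TSO outcomes| = 7

thr0.R0=0 thr1.R0=0 thr2.R0=0
thr0.R0=0 thr1.R0=0 thr2.R0=1
thr0.R0=0 thr1.R0=2 thr2.R0=0
thr0.R0=0 thr1.R0=2 thr2.R0=1
thr0.R0=1 thr1.R0=0 thr2.R0=0
thr0.R0=1 thr1.R0=0 thr2.R0=1
thr0.R0=1 thr1.R0=2 thr2.R0=0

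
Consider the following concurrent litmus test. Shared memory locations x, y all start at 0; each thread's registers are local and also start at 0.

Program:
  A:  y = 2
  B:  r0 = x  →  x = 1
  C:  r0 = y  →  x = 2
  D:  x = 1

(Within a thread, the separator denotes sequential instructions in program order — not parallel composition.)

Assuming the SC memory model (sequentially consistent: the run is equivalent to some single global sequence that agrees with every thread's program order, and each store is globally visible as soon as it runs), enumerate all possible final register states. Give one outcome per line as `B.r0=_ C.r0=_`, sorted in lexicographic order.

outcome vector order: (B.r0,C.r0)
|SC outcomes| = 6

B.r0=0 C.r0=0
B.r0=0 C.r0=2
B.r0=1 C.r0=0
B.r0=1 C.r0=2
B.r0=2 C.r0=0
B.r0=2 C.r0=2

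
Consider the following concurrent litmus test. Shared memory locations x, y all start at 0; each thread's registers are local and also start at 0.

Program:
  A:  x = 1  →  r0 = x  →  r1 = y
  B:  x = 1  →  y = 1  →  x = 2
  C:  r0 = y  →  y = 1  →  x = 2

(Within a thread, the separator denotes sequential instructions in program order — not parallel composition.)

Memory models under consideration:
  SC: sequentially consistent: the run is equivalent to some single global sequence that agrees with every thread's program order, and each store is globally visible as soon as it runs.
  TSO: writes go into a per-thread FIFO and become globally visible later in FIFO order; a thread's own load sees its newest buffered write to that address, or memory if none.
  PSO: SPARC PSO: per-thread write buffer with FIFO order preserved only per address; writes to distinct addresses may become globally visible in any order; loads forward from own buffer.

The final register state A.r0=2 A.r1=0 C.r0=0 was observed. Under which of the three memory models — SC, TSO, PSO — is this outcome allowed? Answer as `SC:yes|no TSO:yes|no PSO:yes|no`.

SC:no TSO:no PSO:yes

outcome vector order: (A.r0,A.r1,C.r0)
under SC → (1,0,0); (1,0,1); (1,1,0); (1,1,1); (2,1,0); (2,1,1)
under TSO → (1,0,0); (1,0,1); (1,1,0); (1,1,1); (2,1,0); (2,1,1)
under PSO → (1,0,0); (1,0,1); (1,1,0); (1,1,1); (2,0,0); (2,0,1); (2,1,0); (2,1,1)
target (2,0,0) ∈ {PSO}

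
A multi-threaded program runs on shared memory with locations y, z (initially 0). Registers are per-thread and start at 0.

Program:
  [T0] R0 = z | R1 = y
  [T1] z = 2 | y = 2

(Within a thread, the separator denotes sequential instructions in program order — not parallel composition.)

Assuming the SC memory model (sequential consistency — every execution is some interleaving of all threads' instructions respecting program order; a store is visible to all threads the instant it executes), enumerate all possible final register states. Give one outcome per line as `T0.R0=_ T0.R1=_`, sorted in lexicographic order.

T0.R0=0 T0.R1=0
T0.R0=0 T0.R1=2
T0.R0=2 T0.R1=0
T0.R0=2 T0.R1=2

outcome vector order: (T0.R0,T0.R1)
|SC outcomes| = 4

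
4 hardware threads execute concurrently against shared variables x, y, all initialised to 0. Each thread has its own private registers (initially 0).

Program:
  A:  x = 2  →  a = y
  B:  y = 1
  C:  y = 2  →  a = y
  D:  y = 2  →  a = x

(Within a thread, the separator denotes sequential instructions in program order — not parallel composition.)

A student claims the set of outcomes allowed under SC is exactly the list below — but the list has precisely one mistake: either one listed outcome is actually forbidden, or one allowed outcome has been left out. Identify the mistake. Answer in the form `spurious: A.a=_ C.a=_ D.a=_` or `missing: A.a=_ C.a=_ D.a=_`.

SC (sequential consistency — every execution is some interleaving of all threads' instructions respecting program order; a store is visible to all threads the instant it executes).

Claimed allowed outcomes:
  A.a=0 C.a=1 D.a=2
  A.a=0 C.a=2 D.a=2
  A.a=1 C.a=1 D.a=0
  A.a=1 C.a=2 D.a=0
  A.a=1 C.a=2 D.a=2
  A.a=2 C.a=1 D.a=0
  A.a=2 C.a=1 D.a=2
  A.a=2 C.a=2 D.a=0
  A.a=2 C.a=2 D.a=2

outcome vector order: (A.a,C.a,D.a)
SC: 10 outcomes — {012, 022, 110, 112, 120, 122, 210, 212, 220, 222}
SC∖claimed = {112}

missing: A.a=1 C.a=1 D.a=2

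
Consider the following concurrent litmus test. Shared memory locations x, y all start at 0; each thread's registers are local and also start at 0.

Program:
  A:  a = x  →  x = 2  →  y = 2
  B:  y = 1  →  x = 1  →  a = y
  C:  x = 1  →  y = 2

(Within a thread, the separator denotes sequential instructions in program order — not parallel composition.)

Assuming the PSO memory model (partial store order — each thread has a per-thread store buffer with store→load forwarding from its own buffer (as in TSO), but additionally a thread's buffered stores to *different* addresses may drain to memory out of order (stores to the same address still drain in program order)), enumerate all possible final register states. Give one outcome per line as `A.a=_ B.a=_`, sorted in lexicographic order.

outcome vector order: (A.a,B.a)
|PSO outcomes| = 4

A.a=0 B.a=1
A.a=0 B.a=2
A.a=1 B.a=1
A.a=1 B.a=2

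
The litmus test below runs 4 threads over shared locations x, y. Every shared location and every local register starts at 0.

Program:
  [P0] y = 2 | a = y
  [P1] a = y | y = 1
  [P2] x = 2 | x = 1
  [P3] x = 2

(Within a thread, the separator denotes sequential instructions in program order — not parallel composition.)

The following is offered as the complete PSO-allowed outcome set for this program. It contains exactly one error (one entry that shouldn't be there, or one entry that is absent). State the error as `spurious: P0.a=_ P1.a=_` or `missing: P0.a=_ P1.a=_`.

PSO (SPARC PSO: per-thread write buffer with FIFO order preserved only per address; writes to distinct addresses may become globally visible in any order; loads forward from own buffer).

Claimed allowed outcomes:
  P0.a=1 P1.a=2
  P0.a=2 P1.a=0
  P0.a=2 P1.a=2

outcome vector order: (P0.a,P1.a)
under PSO → (1,0), (1,2), (2,0), (2,2)
PSO∖claimed = {(1,0)}

missing: P0.a=1 P1.a=0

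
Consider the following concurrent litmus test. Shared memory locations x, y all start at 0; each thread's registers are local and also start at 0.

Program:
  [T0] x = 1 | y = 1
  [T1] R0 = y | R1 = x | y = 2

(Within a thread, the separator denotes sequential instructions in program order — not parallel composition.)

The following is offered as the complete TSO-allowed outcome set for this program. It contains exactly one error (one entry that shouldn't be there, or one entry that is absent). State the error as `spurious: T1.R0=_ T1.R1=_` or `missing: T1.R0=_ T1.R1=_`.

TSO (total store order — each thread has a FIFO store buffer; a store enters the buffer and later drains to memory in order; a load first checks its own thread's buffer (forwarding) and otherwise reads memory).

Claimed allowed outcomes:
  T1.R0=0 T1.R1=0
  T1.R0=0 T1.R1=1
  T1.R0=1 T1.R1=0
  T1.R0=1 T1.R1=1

outcome vector order: (T1.R0,T1.R1)
TSO (3): 00; 01; 11
claimed∖TSO = {10}

spurious: T1.R0=1 T1.R1=0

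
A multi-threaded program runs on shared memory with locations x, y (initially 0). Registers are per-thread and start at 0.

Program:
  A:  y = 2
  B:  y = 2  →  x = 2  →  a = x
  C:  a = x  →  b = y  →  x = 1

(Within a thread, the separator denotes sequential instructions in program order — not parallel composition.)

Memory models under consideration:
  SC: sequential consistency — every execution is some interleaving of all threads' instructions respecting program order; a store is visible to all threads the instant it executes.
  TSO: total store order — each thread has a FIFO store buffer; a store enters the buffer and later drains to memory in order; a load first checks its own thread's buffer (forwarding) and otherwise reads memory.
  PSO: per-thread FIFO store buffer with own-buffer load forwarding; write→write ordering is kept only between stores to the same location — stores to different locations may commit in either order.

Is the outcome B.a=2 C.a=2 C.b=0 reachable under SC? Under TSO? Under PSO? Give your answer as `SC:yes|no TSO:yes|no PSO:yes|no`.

outcome vector order: (B.a,C.a,C.b)
[SC] allowed = {(1,0,0), (1,0,2), (1,2,2), (2,0,0), (2,0,2), (2,2,2)}
[TSO] allowed = {(1,0,0), (1,0,2), (1,2,2), (2,0,0), (2,0,2), (2,2,2)}
[PSO] allowed = {(1,0,0), (1,0,2), (1,2,0), (1,2,2), (2,0,0), (2,0,2), (2,2,0), (2,2,2)}
target (2,2,0) ∈ {PSO}

SC:no TSO:no PSO:yes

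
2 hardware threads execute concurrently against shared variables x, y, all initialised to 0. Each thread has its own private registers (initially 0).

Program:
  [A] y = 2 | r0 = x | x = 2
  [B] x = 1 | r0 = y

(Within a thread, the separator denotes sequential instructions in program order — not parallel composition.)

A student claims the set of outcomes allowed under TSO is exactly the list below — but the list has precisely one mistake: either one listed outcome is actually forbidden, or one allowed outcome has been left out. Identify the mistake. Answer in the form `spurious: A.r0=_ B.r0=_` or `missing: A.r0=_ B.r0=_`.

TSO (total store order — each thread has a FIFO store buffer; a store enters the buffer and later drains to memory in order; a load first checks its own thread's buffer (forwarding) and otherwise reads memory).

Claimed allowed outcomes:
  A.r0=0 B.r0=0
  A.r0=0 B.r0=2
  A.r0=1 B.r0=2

missing: A.r0=1 B.r0=0

outcome vector order: (A.r0,B.r0)
TSO (4): (0,0), (0,2), (1,0), (1,2)
TSO∖claimed = {(1,0)}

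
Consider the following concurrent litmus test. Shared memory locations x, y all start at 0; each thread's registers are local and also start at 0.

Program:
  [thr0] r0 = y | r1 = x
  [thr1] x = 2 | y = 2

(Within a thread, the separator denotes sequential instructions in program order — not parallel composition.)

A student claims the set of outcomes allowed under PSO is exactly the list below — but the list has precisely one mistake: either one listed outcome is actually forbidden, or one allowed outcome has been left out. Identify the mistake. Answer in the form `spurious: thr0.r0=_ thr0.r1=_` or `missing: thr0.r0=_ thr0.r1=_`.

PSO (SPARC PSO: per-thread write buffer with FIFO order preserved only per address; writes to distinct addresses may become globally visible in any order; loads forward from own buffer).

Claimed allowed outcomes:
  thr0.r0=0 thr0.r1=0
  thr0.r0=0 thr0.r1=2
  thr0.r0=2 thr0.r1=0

outcome vector order: (thr0.r0,thr0.r1)
under PSO → (0,0), (0,2), (2,0), (2,2)
PSO∖claimed = {(2,2)}

missing: thr0.r0=2 thr0.r1=2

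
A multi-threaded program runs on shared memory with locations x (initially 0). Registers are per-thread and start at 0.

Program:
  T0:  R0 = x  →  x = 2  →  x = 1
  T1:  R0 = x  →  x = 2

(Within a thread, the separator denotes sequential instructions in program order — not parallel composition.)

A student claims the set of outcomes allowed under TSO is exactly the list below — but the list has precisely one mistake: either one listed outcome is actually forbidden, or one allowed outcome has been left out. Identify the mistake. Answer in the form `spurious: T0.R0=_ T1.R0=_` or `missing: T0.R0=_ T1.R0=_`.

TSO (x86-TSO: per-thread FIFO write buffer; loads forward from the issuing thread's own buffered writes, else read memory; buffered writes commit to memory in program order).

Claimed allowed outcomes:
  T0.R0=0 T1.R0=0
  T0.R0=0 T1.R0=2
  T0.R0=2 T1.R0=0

outcome vector order: (T0.R0,T1.R0)
TSO: 4 outcomes — {0/0; 0/1; 0/2; 2/0}
TSO∖claimed = {0/1}

missing: T0.R0=0 T1.R0=1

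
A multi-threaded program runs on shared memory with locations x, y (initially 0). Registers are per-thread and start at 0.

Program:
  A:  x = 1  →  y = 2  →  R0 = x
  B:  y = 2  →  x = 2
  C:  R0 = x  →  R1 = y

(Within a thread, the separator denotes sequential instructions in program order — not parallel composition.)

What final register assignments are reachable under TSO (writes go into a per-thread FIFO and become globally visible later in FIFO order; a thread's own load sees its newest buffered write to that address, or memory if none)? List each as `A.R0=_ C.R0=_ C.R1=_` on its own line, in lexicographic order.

outcome vector order: (A.R0,C.R0,C.R1)
|TSO outcomes| = 10

A.R0=1 C.R0=0 C.R1=0
A.R0=1 C.R0=0 C.R1=2
A.R0=1 C.R0=1 C.R1=0
A.R0=1 C.R0=1 C.R1=2
A.R0=1 C.R0=2 C.R1=2
A.R0=2 C.R0=0 C.R1=0
A.R0=2 C.R0=0 C.R1=2
A.R0=2 C.R0=1 C.R1=0
A.R0=2 C.R0=1 C.R1=2
A.R0=2 C.R0=2 C.R1=2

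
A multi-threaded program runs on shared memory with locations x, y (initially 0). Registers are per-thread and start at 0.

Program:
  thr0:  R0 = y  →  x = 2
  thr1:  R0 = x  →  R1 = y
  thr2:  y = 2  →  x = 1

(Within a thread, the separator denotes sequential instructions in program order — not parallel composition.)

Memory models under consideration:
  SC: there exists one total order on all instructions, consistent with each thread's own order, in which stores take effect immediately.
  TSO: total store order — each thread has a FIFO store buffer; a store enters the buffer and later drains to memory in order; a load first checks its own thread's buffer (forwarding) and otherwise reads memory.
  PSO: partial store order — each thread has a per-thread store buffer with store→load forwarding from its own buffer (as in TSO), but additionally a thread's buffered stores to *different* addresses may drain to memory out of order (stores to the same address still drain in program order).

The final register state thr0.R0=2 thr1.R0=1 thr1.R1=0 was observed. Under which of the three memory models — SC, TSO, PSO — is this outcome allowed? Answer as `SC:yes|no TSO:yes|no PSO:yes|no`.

SC:no TSO:no PSO:yes

outcome vector order: (thr0.R0,thr1.R0,thr1.R1)
[SC] allowed = {(0,0,0); (0,0,2); (0,1,2); (0,2,0); (0,2,2); (2,0,0); (2,0,2); (2,1,2); (2,2,2)}
[TSO] allowed = {(0,0,0); (0,0,2); (0,1,2); (0,2,0); (0,2,2); (2,0,0); (2,0,2); (2,1,2); (2,2,2)}
[PSO] allowed = {(0,0,0); (0,0,2); (0,1,0); (0,1,2); (0,2,0); (0,2,2); (2,0,0); (2,0,2); (2,1,0); (2,1,2); (2,2,2)}
target (2,1,0) ∈ {PSO}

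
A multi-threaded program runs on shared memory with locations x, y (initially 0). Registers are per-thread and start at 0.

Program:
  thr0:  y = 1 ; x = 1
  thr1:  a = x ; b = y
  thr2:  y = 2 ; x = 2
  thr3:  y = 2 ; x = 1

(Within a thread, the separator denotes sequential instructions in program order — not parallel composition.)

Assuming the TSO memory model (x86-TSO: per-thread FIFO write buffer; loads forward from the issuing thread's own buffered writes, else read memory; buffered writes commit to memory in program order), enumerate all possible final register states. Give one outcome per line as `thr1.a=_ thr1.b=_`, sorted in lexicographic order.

thr1.a=0 thr1.b=0
thr1.a=0 thr1.b=1
thr1.a=0 thr1.b=2
thr1.a=1 thr1.b=1
thr1.a=1 thr1.b=2
thr1.a=2 thr1.b=1
thr1.a=2 thr1.b=2

outcome vector order: (thr1.a,thr1.b)
|TSO outcomes| = 7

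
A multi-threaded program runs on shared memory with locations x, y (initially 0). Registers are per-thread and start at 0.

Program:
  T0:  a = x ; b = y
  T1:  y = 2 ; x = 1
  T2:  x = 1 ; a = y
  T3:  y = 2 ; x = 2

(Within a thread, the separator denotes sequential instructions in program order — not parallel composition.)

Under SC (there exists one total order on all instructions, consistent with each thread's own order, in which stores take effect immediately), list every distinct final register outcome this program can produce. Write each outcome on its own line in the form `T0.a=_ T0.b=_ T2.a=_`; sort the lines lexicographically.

T0.a=0 T0.b=0 T2.a=0
T0.a=0 T0.b=0 T2.a=2
T0.a=0 T0.b=2 T2.a=0
T0.a=0 T0.b=2 T2.a=2
T0.a=1 T0.b=0 T2.a=0
T0.a=1 T0.b=0 T2.a=2
T0.a=1 T0.b=2 T2.a=0
T0.a=1 T0.b=2 T2.a=2
T0.a=2 T0.b=2 T2.a=0
T0.a=2 T0.b=2 T2.a=2

outcome vector order: (T0.a,T0.b,T2.a)
|SC outcomes| = 10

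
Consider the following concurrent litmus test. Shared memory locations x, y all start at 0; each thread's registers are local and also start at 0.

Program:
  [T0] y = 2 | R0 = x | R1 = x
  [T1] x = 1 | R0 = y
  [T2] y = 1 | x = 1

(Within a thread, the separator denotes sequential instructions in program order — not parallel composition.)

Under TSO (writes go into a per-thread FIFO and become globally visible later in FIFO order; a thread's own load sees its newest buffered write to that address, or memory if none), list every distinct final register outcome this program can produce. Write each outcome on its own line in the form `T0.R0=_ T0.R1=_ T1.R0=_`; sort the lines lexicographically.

T0.R0=0 T0.R1=0 T1.R0=0
T0.R0=0 T0.R1=0 T1.R0=1
T0.R0=0 T0.R1=0 T1.R0=2
T0.R0=0 T0.R1=1 T1.R0=0
T0.R0=0 T0.R1=1 T1.R0=1
T0.R0=0 T0.R1=1 T1.R0=2
T0.R0=1 T0.R1=1 T1.R0=0
T0.R0=1 T0.R1=1 T1.R0=1
T0.R0=1 T0.R1=1 T1.R0=2

outcome vector order: (T0.R0,T0.R1,T1.R0)
|TSO outcomes| = 9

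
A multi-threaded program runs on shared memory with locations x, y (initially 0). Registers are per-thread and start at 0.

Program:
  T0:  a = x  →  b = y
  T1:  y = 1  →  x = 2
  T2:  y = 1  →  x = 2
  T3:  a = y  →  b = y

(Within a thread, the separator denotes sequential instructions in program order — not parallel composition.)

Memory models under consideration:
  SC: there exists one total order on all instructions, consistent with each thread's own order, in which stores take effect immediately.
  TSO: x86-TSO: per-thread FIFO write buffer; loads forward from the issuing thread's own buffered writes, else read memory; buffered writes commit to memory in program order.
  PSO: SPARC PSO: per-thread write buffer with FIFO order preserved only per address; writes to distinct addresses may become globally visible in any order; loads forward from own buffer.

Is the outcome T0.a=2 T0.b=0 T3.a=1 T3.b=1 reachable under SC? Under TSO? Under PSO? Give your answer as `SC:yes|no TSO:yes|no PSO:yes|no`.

SC:no TSO:no PSO:yes

outcome vector order: (T0.a,T0.b,T3.a,T3.b)
SC (9): 0000; 0001; 0011; 0100; 0101; 0111; 2100; 2101; 2111
TSO (9): 0000; 0001; 0011; 0100; 0101; 0111; 2100; 2101; 2111
PSO (12): 0000; 0001; 0011; 0100; 0101; 0111; 2000; 2001; 2011; 2100; 2101; 2111
target 2011 ∈ {PSO}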